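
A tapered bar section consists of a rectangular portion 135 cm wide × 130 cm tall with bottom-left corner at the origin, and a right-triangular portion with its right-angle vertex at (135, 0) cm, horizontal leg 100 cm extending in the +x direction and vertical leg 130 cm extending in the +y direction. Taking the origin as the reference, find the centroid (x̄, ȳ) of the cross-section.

Part | A | x̄ᵢ | ȳᵢ | A·x̄ᵢ | A·ȳᵢ
rectangular portion | 17550.00 | 67.50 | 65.00 | 1184625.00 | 1140750.00
triangular portion | 6500.00 | 168.33 | 43.33 | 1094166.67 | 281666.67
Σ | 24050.00 |  |  | 2278791.67 | 1422416.67
x̄ = 2278791.67 / 24050.00 = 94.75 cm
ȳ = 1422416.67 / 24050.00 = 59.14 cm

x̄ = 94.75 cm, ȳ = 59.14 cm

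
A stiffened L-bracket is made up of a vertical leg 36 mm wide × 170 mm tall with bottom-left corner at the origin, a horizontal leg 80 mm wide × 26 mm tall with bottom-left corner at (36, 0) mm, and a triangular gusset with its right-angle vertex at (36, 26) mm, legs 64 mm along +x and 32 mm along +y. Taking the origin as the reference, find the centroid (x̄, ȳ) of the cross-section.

x̄ = 35.45 mm, ȳ = 63.40 mm

vertical leg: A = 36 × 170 = 6120.00, centroid at (18.00, 85.00).
horizontal leg: A = 80 × 26 = 2080.00, centroid at (76.00, 13.00).
gusset: A = ½·64·32 = 1024.00, centroid at (57.33, 36.67).
ΣA = 9224.00 mm², ΣAx̄ = 326949.33 mm³, ΣAȳ = 584786.67 mm³.
x̄ = 326949.33/9224.00 = 35.45 mm; ȳ = 584786.67/9224.00 = 63.40 mm.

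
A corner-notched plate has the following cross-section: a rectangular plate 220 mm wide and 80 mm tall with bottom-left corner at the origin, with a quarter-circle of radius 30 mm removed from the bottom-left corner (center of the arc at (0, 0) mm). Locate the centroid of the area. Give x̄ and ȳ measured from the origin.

Part | A | x̄ᵢ | ȳᵢ | A·x̄ᵢ | A·ȳᵢ
plate | 17600.00 | 110.00 | 40.00 | 1936000.00 | 704000.00
removed quarter-circle | -706.86 | 12.73 | 12.73 | -9000.00 | -9000.00
Σ | 16893.14 |  |  | 1927000.00 | 695000.00
x̄ = 1927000.00 / 16893.14 = 114.07 mm
ȳ = 695000.00 / 16893.14 = 41.14 mm

x̄ = 114.07 mm, ȳ = 41.14 mm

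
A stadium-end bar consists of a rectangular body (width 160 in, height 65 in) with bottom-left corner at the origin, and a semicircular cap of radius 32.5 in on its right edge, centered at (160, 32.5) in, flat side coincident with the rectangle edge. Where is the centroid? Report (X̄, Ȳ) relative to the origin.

X̄ = 92.90 in, Ȳ = 32.50 in

Part | A | x̄ᵢ | ȳᵢ | A·x̄ᵢ | A·ȳᵢ
rectangular body | 10400.00 | 80.00 | 32.50 | 832000.00 | 338000.00
semicircular end | 1659.15 | 173.79 | 32.50 | 288350.00 | 53922.49
Σ | 12059.15 |  |  | 1120350.00 | 391922.49
X̄ = 1120350.00 / 12059.15 = 92.90 in
Ȳ = 391922.49 / 12059.15 = 32.50 in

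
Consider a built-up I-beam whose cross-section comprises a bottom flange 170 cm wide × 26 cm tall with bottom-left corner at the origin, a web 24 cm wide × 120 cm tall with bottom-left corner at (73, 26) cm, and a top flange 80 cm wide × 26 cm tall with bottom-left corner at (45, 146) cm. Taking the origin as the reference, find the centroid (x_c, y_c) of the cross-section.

bottom flange: A = 170 × 26 = 4420.00, centroid at (85.00, 13.00).
web: A = 24 × 120 = 2880.00, centroid at (85.00, 86.00).
top flange: A = 80 × 26 = 2080.00, centroid at (85.00, 159.00).
ΣA = 9380.00 cm², ΣAx_c = 797300.00 cm³, ΣAy_c = 635860.00 cm³.
x_c = 797300.00/9380.00 = 85.00 cm; y_c = 635860.00/9380.00 = 67.79 cm.

x_c = 85.00 cm, y_c = 67.79 cm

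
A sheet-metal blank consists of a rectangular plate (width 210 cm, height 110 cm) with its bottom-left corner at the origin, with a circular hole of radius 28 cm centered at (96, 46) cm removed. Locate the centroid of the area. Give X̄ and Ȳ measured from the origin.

X̄ = 106.07 cm, Ȳ = 56.07 cm

plate: A = 210 × 110 = 23100.00, centroid at (105.00, 55.00).
hole: A = −π·28² = -2463.01, centroid at (96.00, 46.00).
ΣA = 20636.99 cm²
ΣAX̄ = (23100.00)(105.00) + (-2463.01)(96.00) = 2189051.17 cm³
ΣAȲ = (23100.00)(55.00) + (-2463.01)(46.00) = 1157201.60 cm³
X̄ = 2189051.17 / 20636.99 = 106.07 cm
Ȳ = 1157201.60 / 20636.99 = 56.07 cm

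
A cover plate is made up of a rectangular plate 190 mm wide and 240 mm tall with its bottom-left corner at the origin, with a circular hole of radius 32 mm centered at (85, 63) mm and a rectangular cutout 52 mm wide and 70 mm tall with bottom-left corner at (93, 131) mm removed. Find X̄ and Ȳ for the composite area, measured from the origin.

X̄ = 93.58 mm, Ȳ = 120.41 mm

plate: A = 190 × 240 = 45600.00, centroid at (95.00, 120.00).
hole 1: A = −π·32² = -3216.99, centroid at (85.00, 63.00).
hole 2: A = −(52 × 70) = -3640.00, centroid at (119.00, 166.00).
ΣA = 38743.01 mm², ΣAX̄ = 3625395.78 mm³, ΣAȲ = 4665089.57 mm³.
X̄ = 3625395.78/38743.01 = 93.58 mm; Ȳ = 4665089.57/38743.01 = 120.41 mm.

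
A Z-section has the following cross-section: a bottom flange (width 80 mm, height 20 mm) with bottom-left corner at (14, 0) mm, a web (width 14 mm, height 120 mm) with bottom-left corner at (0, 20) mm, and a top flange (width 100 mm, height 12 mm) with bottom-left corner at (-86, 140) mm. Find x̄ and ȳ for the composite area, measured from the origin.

bottom flange: A = 80 × 20 = 1600.00, centroid at (54.00, 10.00).
web: A = 14 × 120 = 1680.00, centroid at (7.00, 80.00).
top flange: A = 100 × 12 = 1200.00, centroid at (-36.00, 146.00).
ΣA = 4480.00 mm², ΣAx̄ = 54960.00 mm³, ΣAȳ = 325600.00 mm³.
x̄ = 54960.00/4480.00 = 12.27 mm; ȳ = 325600.00/4480.00 = 72.68 mm.

x̄ = 12.27 mm, ȳ = 72.68 mm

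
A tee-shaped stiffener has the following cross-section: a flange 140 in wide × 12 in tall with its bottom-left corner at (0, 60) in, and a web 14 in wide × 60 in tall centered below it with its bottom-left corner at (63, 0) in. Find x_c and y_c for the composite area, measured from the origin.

Part | A | x̄ᵢ | ȳᵢ | A·x̄ᵢ | A·ȳᵢ
web | 840.00 | 70.00 | 30.00 | 58800.00 | 25200.00
flange | 1680.00 | 70.00 | 66.00 | 117600.00 | 110880.00
Σ | 2520.00 |  |  | 176400.00 | 136080.00
x_c = 176400.00 / 2520.00 = 70.00 in
y_c = 136080.00 / 2520.00 = 54.00 in

x_c = 70.00 in, y_c = 54.00 in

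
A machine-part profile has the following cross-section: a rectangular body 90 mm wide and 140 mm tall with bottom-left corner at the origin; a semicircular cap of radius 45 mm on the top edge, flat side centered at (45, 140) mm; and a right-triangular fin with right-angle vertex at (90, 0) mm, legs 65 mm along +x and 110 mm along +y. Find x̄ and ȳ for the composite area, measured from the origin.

x̄ = 57.31 mm, ȳ = 78.49 mm

rectangular body: A = 90 × 140 = 12600.00, centroid at (45.00, 70.00).
semicircular top: A = ½π·45² = 3180.86, centroid at (45.00, 159.10).
triangular fin: A = ½·65·110 = 3575.00, centroid at (111.67, 36.67).
ΣA = 19355.86 mm², ΣAx̄ = 1109347.15 mm³, ΣAȳ = 1519154.09 mm³.
x̄ = 1109347.15/19355.86 = 57.31 mm; ȳ = 1519154.09/19355.86 = 78.49 mm.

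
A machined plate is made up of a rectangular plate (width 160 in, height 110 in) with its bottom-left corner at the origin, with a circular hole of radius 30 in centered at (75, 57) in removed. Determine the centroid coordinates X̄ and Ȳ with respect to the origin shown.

X̄ = 80.96 in, Ȳ = 54.62 in

plate: A = 160 × 110 = 17600.00, centroid at (80.00, 55.00).
hole: A = −π·30² = -2827.43, centroid at (75.00, 57.00).
ΣA = 14772.57 in²
ΣAX̄ = (17600.00)(80.00) + (-2827.43)(75.00) = 1195942.50 in³
ΣAȲ = (17600.00)(55.00) + (-2827.43)(57.00) = 806836.30 in³
X̄ = 1195942.50 / 14772.57 = 80.96 in
Ȳ = 806836.30 / 14772.57 = 54.62 in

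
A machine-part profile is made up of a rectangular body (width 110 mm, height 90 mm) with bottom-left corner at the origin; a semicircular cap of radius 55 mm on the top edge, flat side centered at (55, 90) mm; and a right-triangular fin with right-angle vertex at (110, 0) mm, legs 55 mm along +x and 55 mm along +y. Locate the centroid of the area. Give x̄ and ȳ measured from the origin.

Part | A | x̄ᵢ | ȳᵢ | A·x̄ᵢ | A·ȳᵢ
rectangular body | 9900.00 | 55.00 | 45.00 | 544500.00 | 445500.00
semicircular top | 4751.66 | 55.00 | 113.34 | 261341.24 | 538565.97
triangular fin | 1512.50 | 128.33 | 18.33 | 194104.17 | 27729.17
Σ | 16164.16 |  |  | 999945.41 | 1011795.13
x̄ = 999945.41 / 16164.16 = 61.86 mm
ȳ = 1011795.13 / 16164.16 = 62.59 mm

x̄ = 61.86 mm, ȳ = 62.59 mm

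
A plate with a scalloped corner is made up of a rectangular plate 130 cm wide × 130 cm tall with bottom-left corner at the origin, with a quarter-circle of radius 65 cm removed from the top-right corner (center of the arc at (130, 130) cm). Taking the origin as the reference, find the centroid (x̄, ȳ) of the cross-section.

plate: A = 130 × 130 = 16900.00, centroid at (65.00, 65.00).
removed quarter-circle: A = −¼π·65² = -3318.31, centroid at (102.41, 102.41).
ΣA = 13581.69 cm², ΣAx̄ = 758661.73 cm³, ΣAȳ = 758661.73 cm³.
x̄ = 758661.73/13581.69 = 55.86 cm; ȳ = 758661.73/13581.69 = 55.86 cm.

x̄ = 55.86 cm, ȳ = 55.86 cm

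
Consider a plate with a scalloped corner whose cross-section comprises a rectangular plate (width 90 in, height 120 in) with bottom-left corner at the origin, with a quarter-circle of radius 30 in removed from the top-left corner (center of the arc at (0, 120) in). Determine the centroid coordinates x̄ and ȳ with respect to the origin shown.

plate: A = 90 × 120 = 10800.00, centroid at (45.00, 60.00).
removed quarter-circle: A = −¼π·30² = -706.86, centroid at (12.73, 107.27).
ΣA = 10093.14 in²
ΣAx̄ = (10800.00)(45.00) + (-706.86)(12.73) = 477000.00 in³
ΣAȳ = (10800.00)(60.00) + (-706.86)(107.27) = 572177.00 in³
x̄ = 477000.00 / 10093.14 = 47.26 in
ȳ = 572177.00 / 10093.14 = 56.69 in

x̄ = 47.26 in, ȳ = 56.69 in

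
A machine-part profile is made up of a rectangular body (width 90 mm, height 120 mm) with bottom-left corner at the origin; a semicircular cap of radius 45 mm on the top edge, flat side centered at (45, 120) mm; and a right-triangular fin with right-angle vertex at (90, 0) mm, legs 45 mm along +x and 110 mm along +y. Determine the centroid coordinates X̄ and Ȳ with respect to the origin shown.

rectangular body: A = 90 × 120 = 10800.00, centroid at (45.00, 60.00).
semicircular top: A = ½π·45² = 3180.86, centroid at (45.00, 139.10).
triangular fin: A = ½·45·110 = 2475.00, centroid at (105.00, 36.67).
ΣA = 16455.86 mm², ΣAX̄ = 889013.82 mm³, ΣAȲ = 1181203.51 mm³.
X̄ = 889013.82/16455.86 = 54.02 mm; Ȳ = 1181203.51/16455.86 = 71.78 mm.

X̄ = 54.02 mm, Ȳ = 71.78 mm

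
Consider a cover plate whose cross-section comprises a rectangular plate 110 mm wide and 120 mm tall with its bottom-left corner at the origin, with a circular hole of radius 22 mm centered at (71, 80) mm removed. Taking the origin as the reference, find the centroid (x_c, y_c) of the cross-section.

plate: A = 110 × 120 = 13200.00, centroid at (55.00, 60.00).
hole: A = −π·22² = -1520.53, centroid at (71.00, 80.00).
ΣA = 11679.47 mm², ΣAx_c = 618042.31 mm³, ΣAy_c = 670357.53 mm³.
x_c = 618042.31/11679.47 = 52.92 mm; y_c = 670357.53/11679.47 = 57.40 mm.

x_c = 52.92 mm, y_c = 57.40 mm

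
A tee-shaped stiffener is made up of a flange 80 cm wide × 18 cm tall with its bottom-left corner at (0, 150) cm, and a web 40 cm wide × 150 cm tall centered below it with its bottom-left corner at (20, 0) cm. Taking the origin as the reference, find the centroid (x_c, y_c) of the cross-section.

web: A = 40 × 150 = 6000.00, centroid at (40.00, 75.00).
flange: A = 80 × 18 = 1440.00, centroid at (40.00, 159.00).
ΣA = 7440.00 cm²
ΣAx_c = (6000.00)(40.00) + (1440.00)(40.00) = 297600.00 cm³
ΣAy_c = (6000.00)(75.00) + (1440.00)(159.00) = 678960.00 cm³
x_c = 297600.00 / 7440.00 = 40.00 cm
y_c = 678960.00 / 7440.00 = 91.26 cm

x_c = 40.00 cm, y_c = 91.26 cm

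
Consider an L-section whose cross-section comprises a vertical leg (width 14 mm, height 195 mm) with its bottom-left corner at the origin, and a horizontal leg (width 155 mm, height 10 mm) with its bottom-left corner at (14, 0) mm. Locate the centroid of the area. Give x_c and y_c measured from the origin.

x_c = 37.60 mm, y_c = 64.00 mm

vertical leg: A = 14 × 195 = 2730.00, centroid at (7.00, 97.50).
horizontal leg: A = 155 × 10 = 1550.00, centroid at (91.50, 5.00).
ΣA = 4280.00 mm², ΣAx_c = 160935.00 mm³, ΣAy_c = 273925.00 mm³.
x_c = 160935.00/4280.00 = 37.60 mm; y_c = 273925.00/4280.00 = 64.00 mm.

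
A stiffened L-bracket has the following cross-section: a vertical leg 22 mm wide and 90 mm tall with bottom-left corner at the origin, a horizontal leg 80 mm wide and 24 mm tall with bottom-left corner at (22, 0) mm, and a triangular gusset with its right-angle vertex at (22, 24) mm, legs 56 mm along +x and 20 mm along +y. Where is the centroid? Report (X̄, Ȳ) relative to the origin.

X̄ = 36.68 mm, Ȳ = 28.99 mm

vertical leg: A = 22 × 90 = 1980.00, centroid at (11.00, 45.00).
horizontal leg: A = 80 × 24 = 1920.00, centroid at (62.00, 12.00).
gusset: A = ½·56·20 = 560.00, centroid at (40.67, 30.67).
ΣA = 4460.00 mm²
ΣAX̄ = (1980.00)(11.00) + (1920.00)(62.00) + (560.00)(40.67) = 163593.33 mm³
ΣAȲ = (1980.00)(45.00) + (1920.00)(12.00) + (560.00)(30.67) = 129313.33 mm³
X̄ = 163593.33 / 4460.00 = 36.68 mm
Ȳ = 129313.33 / 4460.00 = 28.99 mm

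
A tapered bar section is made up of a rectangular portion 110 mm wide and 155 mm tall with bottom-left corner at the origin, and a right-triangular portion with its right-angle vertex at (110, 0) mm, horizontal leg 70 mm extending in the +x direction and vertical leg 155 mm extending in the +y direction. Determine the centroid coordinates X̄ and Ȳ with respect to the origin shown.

rectangular portion: A = 110 × 155 = 17050.00, centroid at (55.00, 77.50).
triangular portion: A = ½·70·155 = 5425.00, centroid at (133.33, 51.67).
ΣA = 22475.00 mm², ΣAX̄ = 1661083.33 mm³, ΣAȲ = 1601666.67 mm³.
X̄ = 1661083.33/22475.00 = 73.91 mm; Ȳ = 1601666.67/22475.00 = 71.26 mm.

X̄ = 73.91 mm, Ȳ = 71.26 mm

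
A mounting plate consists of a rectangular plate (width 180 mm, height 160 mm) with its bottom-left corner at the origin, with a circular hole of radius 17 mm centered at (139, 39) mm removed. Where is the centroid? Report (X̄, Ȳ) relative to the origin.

plate: A = 180 × 160 = 28800.00, centroid at (90.00, 80.00).
hole: A = −π·17² = -907.92, centroid at (139.00, 39.00).
ΣA = 27892.08 mm², ΣAX̄ = 2465799.08 mm³, ΣAȲ = 2268591.11 mm³.
X̄ = 2465799.08/27892.08 = 88.40 mm; Ȳ = 2268591.11/27892.08 = 81.33 mm.

X̄ = 88.40 mm, Ȳ = 81.33 mm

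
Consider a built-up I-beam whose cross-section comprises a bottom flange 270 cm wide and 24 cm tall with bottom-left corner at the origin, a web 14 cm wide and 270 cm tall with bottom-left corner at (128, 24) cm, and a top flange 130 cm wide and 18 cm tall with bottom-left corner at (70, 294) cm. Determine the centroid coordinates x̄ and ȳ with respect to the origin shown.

Part | A | x̄ᵢ | ȳᵢ | A·x̄ᵢ | A·ȳᵢ
bottom flange | 6480.00 | 135.00 | 12.00 | 874800.00 | 77760.00
web | 3780.00 | 135.00 | 159.00 | 510300.00 | 601020.00
top flange | 2340.00 | 135.00 | 303.00 | 315900.00 | 709020.00
Σ | 12600.00 |  |  | 1701000.00 | 1387800.00
x̄ = 1701000.00 / 12600.00 = 135.00 cm
ȳ = 1387800.00 / 12600.00 = 110.14 cm

x̄ = 135.00 cm, ȳ = 110.14 cm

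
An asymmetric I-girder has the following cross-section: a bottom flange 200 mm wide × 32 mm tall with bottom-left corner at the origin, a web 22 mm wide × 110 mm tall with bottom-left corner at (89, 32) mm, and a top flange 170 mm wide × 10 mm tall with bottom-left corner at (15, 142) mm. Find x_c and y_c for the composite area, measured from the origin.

bottom flange: A = 200 × 32 = 6400.00, centroid at (100.00, 16.00).
web: A = 22 × 110 = 2420.00, centroid at (100.00, 87.00).
top flange: A = 170 × 10 = 1700.00, centroid at (100.00, 147.00).
ΣA = 10520.00 mm²
ΣAx_c = (6400.00)(100.00) + (2420.00)(100.00) + (1700.00)(100.00) = 1052000.00 mm³
ΣAy_c = (6400.00)(16.00) + (2420.00)(87.00) + (1700.00)(147.00) = 562840.00 mm³
x_c = 1052000.00 / 10520.00 = 100.00 mm
y_c = 562840.00 / 10520.00 = 53.50 mm

x_c = 100.00 mm, y_c = 53.50 mm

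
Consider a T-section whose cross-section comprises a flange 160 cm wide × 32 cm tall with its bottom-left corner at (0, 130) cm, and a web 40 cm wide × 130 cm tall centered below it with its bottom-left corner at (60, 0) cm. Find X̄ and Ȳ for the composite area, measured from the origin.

web: A = 40 × 130 = 5200.00, centroid at (80.00, 65.00).
flange: A = 160 × 32 = 5120.00, centroid at (80.00, 146.00).
ΣA = 10320.00 cm², ΣAX̄ = 825600.00 cm³, ΣAȲ = 1085520.00 cm³.
X̄ = 825600.00/10320.00 = 80.00 cm; Ȳ = 1085520.00/10320.00 = 105.19 cm.

X̄ = 80.00 cm, Ȳ = 105.19 cm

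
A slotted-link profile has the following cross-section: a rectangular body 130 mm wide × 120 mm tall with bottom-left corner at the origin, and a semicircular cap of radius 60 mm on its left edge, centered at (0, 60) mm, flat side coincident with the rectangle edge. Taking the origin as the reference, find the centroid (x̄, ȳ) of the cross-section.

x̄ = 40.93 mm, ȳ = 60.00 mm

rectangular body: A = 130 × 120 = 15600.00, centroid at (65.00, 60.00).
semicircular end: A = ½π·60² = 5654.87, centroid at (-25.46, 60.00).
ΣA = 21254.87 mm², ΣAx̄ = 870000.00 mm³, ΣAȳ = 1275292.01 mm³.
x̄ = 870000.00/21254.87 = 40.93 mm; ȳ = 1275292.01/21254.87 = 60.00 mm.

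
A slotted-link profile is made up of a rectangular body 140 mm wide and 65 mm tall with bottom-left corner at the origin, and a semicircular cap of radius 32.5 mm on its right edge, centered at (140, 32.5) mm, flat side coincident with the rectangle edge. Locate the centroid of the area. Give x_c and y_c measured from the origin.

rectangular body: A = 140 × 65 = 9100.00, centroid at (70.00, 32.50).
semicircular end: A = ½π·32.5² = 1659.15, centroid at (153.79, 32.50).
ΣA = 10759.15 mm², ΣAx_c = 892166.92 mm³, ΣAy_c = 349672.49 mm³.
x_c = 892166.92/10759.15 = 82.92 mm; y_c = 349672.49/10759.15 = 32.50 mm.

x_c = 82.92 mm, y_c = 32.50 mm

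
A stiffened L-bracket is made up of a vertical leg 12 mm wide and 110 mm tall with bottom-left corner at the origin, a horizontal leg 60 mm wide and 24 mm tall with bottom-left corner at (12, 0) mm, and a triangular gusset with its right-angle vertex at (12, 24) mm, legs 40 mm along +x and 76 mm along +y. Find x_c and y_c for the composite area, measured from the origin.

Part | A | x̄ᵢ | ȳᵢ | A·x̄ᵢ | A·ȳᵢ
vertical leg | 1320.00 | 6.00 | 55.00 | 7920.00 | 72600.00
horizontal leg | 1440.00 | 42.00 | 12.00 | 60480.00 | 17280.00
gusset | 1520.00 | 25.33 | 49.33 | 38506.67 | 74986.67
Σ | 4280.00 |  |  | 106906.67 | 164866.67
x_c = 106906.67 / 4280.00 = 24.98 mm
y_c = 164866.67 / 4280.00 = 38.52 mm

x_c = 24.98 mm, y_c = 38.52 mm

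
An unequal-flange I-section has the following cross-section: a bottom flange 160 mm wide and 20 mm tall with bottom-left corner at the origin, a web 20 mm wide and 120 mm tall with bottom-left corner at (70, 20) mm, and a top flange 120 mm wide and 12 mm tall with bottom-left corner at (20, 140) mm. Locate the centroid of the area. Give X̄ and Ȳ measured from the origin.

X̄ = 80.00 mm, Ȳ = 61.68 mm

bottom flange: A = 160 × 20 = 3200.00, centroid at (80.00, 10.00).
web: A = 20 × 120 = 2400.00, centroid at (80.00, 80.00).
top flange: A = 120 × 12 = 1440.00, centroid at (80.00, 146.00).
ΣA = 7040.00 mm²
ΣAX̄ = (3200.00)(80.00) + (2400.00)(80.00) + (1440.00)(80.00) = 563200.00 mm³
ΣAȲ = (3200.00)(10.00) + (2400.00)(80.00) + (1440.00)(146.00) = 434240.00 mm³
X̄ = 563200.00 / 7040.00 = 80.00 mm
Ȳ = 434240.00 / 7040.00 = 61.68 mm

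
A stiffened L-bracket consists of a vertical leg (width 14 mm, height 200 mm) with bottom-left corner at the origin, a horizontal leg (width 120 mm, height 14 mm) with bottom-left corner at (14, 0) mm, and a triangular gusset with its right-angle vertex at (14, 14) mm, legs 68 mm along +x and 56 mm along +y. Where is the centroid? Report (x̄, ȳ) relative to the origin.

x̄ = 33.48 mm, ȳ = 55.44 mm

vertical leg: A = 14 × 200 = 2800.00, centroid at (7.00, 100.00).
horizontal leg: A = 120 × 14 = 1680.00, centroid at (74.00, 7.00).
gusset: A = ½·68·56 = 1904.00, centroid at (36.67, 32.67).
ΣA = 6384.00 mm²
ΣAx̄ = (2800.00)(7.00) + (1680.00)(74.00) + (1904.00)(36.67) = 213733.33 mm³
ΣAȳ = (2800.00)(100.00) + (1680.00)(7.00) + (1904.00)(32.67) = 353957.33 mm³
x̄ = 213733.33 / 6384.00 = 33.48 mm
ȳ = 353957.33 / 6384.00 = 55.44 mm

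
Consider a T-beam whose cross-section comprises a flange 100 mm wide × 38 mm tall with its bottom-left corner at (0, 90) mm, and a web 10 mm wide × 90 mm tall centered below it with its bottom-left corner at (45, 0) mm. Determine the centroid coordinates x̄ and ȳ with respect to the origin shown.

web: A = 10 × 90 = 900.00, centroid at (50.00, 45.00).
flange: A = 100 × 38 = 3800.00, centroid at (50.00, 109.00).
ΣA = 4700.00 mm²
ΣAx̄ = (900.00)(50.00) + (3800.00)(50.00) = 235000.00 mm³
ΣAȳ = (900.00)(45.00) + (3800.00)(109.00) = 454700.00 mm³
x̄ = 235000.00 / 4700.00 = 50.00 mm
ȳ = 454700.00 / 4700.00 = 96.74 mm

x̄ = 50.00 mm, ȳ = 96.74 mm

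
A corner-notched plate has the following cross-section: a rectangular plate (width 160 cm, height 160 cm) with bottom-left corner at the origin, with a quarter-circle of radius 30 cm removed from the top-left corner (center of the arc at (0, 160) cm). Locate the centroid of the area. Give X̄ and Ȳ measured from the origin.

X̄ = 81.91 cm, Ȳ = 78.09 cm

Part | A | x̄ᵢ | ȳᵢ | A·x̄ᵢ | A·ȳᵢ
plate | 25600.00 | 80.00 | 80.00 | 2048000.00 | 2048000.00
removed quarter-circle | -706.86 | 12.73 | 147.27 | -9000.00 | -104097.34
Σ | 24893.14 |  |  | 2039000.00 | 1943902.66
X̄ = 2039000.00 / 24893.14 = 81.91 cm
Ȳ = 1943902.66 / 24893.14 = 78.09 cm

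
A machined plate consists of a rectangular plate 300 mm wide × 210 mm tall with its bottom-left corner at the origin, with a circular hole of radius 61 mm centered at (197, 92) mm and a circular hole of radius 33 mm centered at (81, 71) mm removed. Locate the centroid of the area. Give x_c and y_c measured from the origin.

x_c = 143.46 mm, y_c = 110.60 mm

Part | A | x̄ᵢ | ȳᵢ | A·x̄ᵢ | A·ȳᵢ
plate | 63000.00 | 150.00 | 105.00 | 9450000.00 | 6615000.00
hole 1 | -11689.87 | 197.00 | 92.00 | -2302903.65 | -1075467.70
hole 2 | -3421.19 | 81.00 | 71.00 | -277116.75 | -242904.80
Σ | 47888.94 |  |  | 6869979.60 | 5296627.50
x_c = 6869979.60 / 47888.94 = 143.46 mm
y_c = 5296627.50 / 47888.94 = 110.60 mm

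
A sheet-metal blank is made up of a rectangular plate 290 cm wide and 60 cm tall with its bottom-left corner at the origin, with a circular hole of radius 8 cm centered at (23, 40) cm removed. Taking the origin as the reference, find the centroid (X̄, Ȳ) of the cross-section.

X̄ = 146.43 cm, Ȳ = 29.88 cm

plate: A = 290 × 60 = 17400.00, centroid at (145.00, 30.00).
hole: A = −π·8² = -201.06, centroid at (23.00, 40.00).
ΣA = 17198.94 cm², ΣAX̄ = 2518375.58 cm³, ΣAȲ = 513957.52 cm³.
X̄ = 2518375.58/17198.94 = 146.43 cm; Ȳ = 513957.52/17198.94 = 29.88 cm.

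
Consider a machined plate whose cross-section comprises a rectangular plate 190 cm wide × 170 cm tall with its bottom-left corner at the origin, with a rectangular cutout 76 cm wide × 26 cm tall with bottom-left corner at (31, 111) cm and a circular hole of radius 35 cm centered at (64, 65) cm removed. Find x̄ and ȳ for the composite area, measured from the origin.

x̄ = 101.45 cm, ȳ = 85.00 cm

plate: A = 190 × 170 = 32300.00, centroid at (95.00, 85.00).
hole 1: A = −(76 × 26) = -1976.00, centroid at (69.00, 124.00).
hole 2: A = −π·35² = -3848.45, centroid at (64.00, 65.00).
ΣA = 26475.55 cm²
ΣAx̄ = (32300.00)(95.00) + (-1976.00)(69.00) + (-3848.45)(64.00) = 2685855.14 cm³
ΣAȳ = (32300.00)(85.00) + (-1976.00)(124.00) + (-3848.45)(65.00) = 2250326.68 cm³
x̄ = 2685855.14 / 26475.55 = 101.45 cm
ȳ = 2250326.68 / 26475.55 = 85.00 cm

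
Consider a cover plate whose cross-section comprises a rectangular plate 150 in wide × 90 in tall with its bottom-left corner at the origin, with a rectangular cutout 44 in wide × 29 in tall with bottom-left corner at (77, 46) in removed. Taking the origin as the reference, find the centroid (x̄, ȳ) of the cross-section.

x̄ = 72.49 in, ȳ = 43.38 in

plate: A = 150 × 90 = 13500.00, centroid at (75.00, 45.00).
hole: A = −(44 × 29) = -1276.00, centroid at (99.00, 60.50).
ΣA = 12224.00 in²
ΣAx̄ = (13500.00)(75.00) + (-1276.00)(99.00) = 886176.00 in³
ΣAȳ = (13500.00)(45.00) + (-1276.00)(60.50) = 530302.00 in³
x̄ = 886176.00 / 12224.00 = 72.49 in
ȳ = 530302.00 / 12224.00 = 43.38 in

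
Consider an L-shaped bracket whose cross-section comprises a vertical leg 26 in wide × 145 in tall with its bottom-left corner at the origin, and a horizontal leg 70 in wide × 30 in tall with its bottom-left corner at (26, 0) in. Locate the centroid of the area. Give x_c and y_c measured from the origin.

x_c = 30.17 in, y_c = 51.93 in

Part | A | x̄ᵢ | ȳᵢ | A·x̄ᵢ | A·ȳᵢ
vertical leg | 3770.00 | 13.00 | 72.50 | 49010.00 | 273325.00
horizontal leg | 2100.00 | 61.00 | 15.00 | 128100.00 | 31500.00
Σ | 5870.00 |  |  | 177110.00 | 304825.00
x_c = 177110.00 / 5870.00 = 30.17 in
y_c = 304825.00 / 5870.00 = 51.93 in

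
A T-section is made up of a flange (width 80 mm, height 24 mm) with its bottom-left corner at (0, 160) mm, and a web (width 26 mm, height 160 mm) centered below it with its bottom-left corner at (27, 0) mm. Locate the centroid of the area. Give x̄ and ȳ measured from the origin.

web: A = 26 × 160 = 4160.00, centroid at (40.00, 80.00).
flange: A = 80 × 24 = 1920.00, centroid at (40.00, 172.00).
ΣA = 6080.00 mm², ΣAx̄ = 243200.00 mm³, ΣAȳ = 663040.00 mm³.
x̄ = 243200.00/6080.00 = 40.00 mm; ȳ = 663040.00/6080.00 = 109.05 mm.

x̄ = 40.00 mm, ȳ = 109.05 mm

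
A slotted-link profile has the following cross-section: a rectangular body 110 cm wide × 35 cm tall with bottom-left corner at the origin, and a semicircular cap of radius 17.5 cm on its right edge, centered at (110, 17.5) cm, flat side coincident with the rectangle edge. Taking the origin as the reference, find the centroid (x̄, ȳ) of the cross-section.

x̄ = 61.93 cm, ȳ = 17.50 cm

rectangular body: A = 110 × 35 = 3850.00, centroid at (55.00, 17.50).
semicircular end: A = ½π·17.5² = 481.06, centroid at (117.43, 17.50).
ΣA = 4331.06 cm², ΣAx̄ = 268239.12 cm³, ΣAȳ = 75793.49 cm³.
x̄ = 268239.12/4331.06 = 61.93 cm; ȳ = 75793.49/4331.06 = 17.50 cm.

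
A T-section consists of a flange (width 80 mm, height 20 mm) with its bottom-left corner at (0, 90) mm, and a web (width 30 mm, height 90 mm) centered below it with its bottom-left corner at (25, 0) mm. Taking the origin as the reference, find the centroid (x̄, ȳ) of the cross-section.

Part | A | x̄ᵢ | ȳᵢ | A·x̄ᵢ | A·ȳᵢ
web | 2700.00 | 40.00 | 45.00 | 108000.00 | 121500.00
flange | 1600.00 | 40.00 | 100.00 | 64000.00 | 160000.00
Σ | 4300.00 |  |  | 172000.00 | 281500.00
x̄ = 172000.00 / 4300.00 = 40.00 mm
ȳ = 281500.00 / 4300.00 = 65.47 mm

x̄ = 40.00 mm, ȳ = 65.47 mm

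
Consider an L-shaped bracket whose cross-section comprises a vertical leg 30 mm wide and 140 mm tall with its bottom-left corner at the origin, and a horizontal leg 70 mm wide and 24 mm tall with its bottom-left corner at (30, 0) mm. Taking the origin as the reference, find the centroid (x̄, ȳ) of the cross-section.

vertical leg: A = 30 × 140 = 4200.00, centroid at (15.00, 70.00).
horizontal leg: A = 70 × 24 = 1680.00, centroid at (65.00, 12.00).
ΣA = 5880.00 mm², ΣAx̄ = 172200.00 mm³, ΣAȳ = 314160.00 mm³.
x̄ = 172200.00/5880.00 = 29.29 mm; ȳ = 314160.00/5880.00 = 53.43 mm.

x̄ = 29.29 mm, ȳ = 53.43 mm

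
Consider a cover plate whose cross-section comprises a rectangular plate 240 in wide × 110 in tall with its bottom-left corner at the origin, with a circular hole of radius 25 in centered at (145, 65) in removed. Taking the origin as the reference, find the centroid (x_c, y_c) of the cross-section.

plate: A = 240 × 110 = 26400.00, centroid at (120.00, 55.00).
hole: A = −π·25² = -1963.50, centroid at (145.00, 65.00).
ΣA = 24436.50 in², ΣAx_c = 2883293.17 in³, ΣAy_c = 1324372.80 in³.
x_c = 2883293.17/24436.50 = 117.99 in; y_c = 1324372.80/24436.50 = 54.20 in.

x_c = 117.99 in, y_c = 54.20 in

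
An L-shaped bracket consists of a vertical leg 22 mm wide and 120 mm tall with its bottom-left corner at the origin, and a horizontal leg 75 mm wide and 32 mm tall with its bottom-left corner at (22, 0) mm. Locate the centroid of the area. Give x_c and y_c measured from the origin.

vertical leg: A = 22 × 120 = 2640.00, centroid at (11.00, 60.00).
horizontal leg: A = 75 × 32 = 2400.00, centroid at (59.50, 16.00).
ΣA = 5040.00 mm², ΣAx_c = 171840.00 mm³, ΣAy_c = 196800.00 mm³.
x_c = 171840.00/5040.00 = 34.10 mm; y_c = 196800.00/5040.00 = 39.05 mm.

x_c = 34.10 mm, y_c = 39.05 mm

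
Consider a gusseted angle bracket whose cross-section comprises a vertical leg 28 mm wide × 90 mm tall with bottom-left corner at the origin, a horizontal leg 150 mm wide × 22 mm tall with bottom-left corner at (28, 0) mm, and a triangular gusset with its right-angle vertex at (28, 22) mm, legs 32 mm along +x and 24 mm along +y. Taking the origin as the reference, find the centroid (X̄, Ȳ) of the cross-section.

X̄ = 62.87 mm, Ȳ = 25.99 mm

Part | A | x̄ᵢ | ȳᵢ | A·x̄ᵢ | A·ȳᵢ
vertical leg | 2520.00 | 14.00 | 45.00 | 35280.00 | 113400.00
horizontal leg | 3300.00 | 103.00 | 11.00 | 339900.00 | 36300.00
gusset | 384.00 | 38.67 | 30.00 | 14848.00 | 11520.00
Σ | 6204.00 |  |  | 390028.00 | 161220.00
X̄ = 390028.00 / 6204.00 = 62.87 mm
Ȳ = 161220.00 / 6204.00 = 25.99 mm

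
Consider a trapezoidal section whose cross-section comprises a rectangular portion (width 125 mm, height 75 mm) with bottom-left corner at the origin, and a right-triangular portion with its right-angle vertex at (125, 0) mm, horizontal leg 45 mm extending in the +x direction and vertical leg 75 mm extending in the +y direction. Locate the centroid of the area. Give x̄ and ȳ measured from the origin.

rectangular portion: A = 125 × 75 = 9375.00, centroid at (62.50, 37.50).
triangular portion: A = ½·45·75 = 1687.50, centroid at (140.00, 25.00).
ΣA = 11062.50 mm²
ΣAx̄ = (9375.00)(62.50) + (1687.50)(140.00) = 822187.50 mm³
ΣAȳ = (9375.00)(37.50) + (1687.50)(25.00) = 393750.00 mm³
x̄ = 822187.50 / 11062.50 = 74.32 mm
ȳ = 393750.00 / 11062.50 = 35.59 mm

x̄ = 74.32 mm, ȳ = 35.59 mm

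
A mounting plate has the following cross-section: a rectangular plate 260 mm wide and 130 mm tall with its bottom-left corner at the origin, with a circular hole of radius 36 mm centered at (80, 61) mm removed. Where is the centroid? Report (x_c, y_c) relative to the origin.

plate: A = 260 × 130 = 33800.00, centroid at (130.00, 65.00).
hole: A = −π·36² = -4071.50, centroid at (80.00, 61.00).
ΣA = 29728.50 mm²
ΣAx_c = (33800.00)(130.00) + (-4071.50)(80.00) = 4068279.67 mm³
ΣAy_c = (33800.00)(65.00) + (-4071.50)(61.00) = 1948638.25 mm³
x_c = 4068279.67 / 29728.50 = 136.85 mm
y_c = 1948638.25 / 29728.50 = 65.55 mm

x_c = 136.85 mm, y_c = 65.55 mm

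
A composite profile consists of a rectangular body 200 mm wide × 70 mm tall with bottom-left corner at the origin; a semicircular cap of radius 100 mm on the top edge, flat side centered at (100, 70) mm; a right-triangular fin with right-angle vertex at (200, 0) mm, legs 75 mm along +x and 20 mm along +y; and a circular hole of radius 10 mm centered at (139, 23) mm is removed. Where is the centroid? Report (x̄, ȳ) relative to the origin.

rectangular body: A = 200 × 70 = 14000.00, centroid at (100.00, 35.00).
semicircular top: A = ½π·100² = 15707.96, centroid at (100.00, 112.44).
triangular fin: A = ½·75·20 = 750.00, centroid at (225.00, 6.67).
hole: A = −π·10² = -314.16, centroid at (139.00, 23.00).
ΣA = 30143.80 mm²
ΣAx̄ = (14000.00)(100.00) + (15707.96)(100.00) + (750.00)(225.00) + (-314.16)(139.00) = 3095878.19 mm³
ΣAȳ = (14000.00)(35.00) + (15707.96)(112.44) + (750.00)(6.67) + (-314.16)(23.00) = 2253998.43 mm³
x̄ = 3095878.19 / 30143.80 = 102.70 mm
ȳ = 2253998.43 / 30143.80 = 74.77 mm

x̄ = 102.70 mm, ȳ = 74.77 mm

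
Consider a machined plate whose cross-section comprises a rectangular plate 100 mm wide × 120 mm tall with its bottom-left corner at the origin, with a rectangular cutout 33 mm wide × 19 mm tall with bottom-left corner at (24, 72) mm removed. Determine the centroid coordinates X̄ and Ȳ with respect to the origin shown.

X̄ = 50.52 mm, Ȳ = 58.81 mm

plate: A = 100 × 120 = 12000.00, centroid at (50.00, 60.00).
hole: A = −(33 × 19) = -627.00, centroid at (40.50, 81.50).
ΣA = 11373.00 mm², ΣAX̄ = 574606.50 mm³, ΣAȲ = 668899.50 mm³.
X̄ = 574606.50/11373.00 = 50.52 mm; Ȳ = 668899.50/11373.00 = 58.81 mm.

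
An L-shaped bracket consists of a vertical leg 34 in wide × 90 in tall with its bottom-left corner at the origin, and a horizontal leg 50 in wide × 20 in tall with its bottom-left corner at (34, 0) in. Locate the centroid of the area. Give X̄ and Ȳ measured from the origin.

vertical leg: A = 34 × 90 = 3060.00, centroid at (17.00, 45.00).
horizontal leg: A = 50 × 20 = 1000.00, centroid at (59.00, 10.00).
ΣA = 4060.00 in², ΣAX̄ = 111020.00 in³, ΣAȲ = 147700.00 in³.
X̄ = 111020.00/4060.00 = 27.34 in; Ȳ = 147700.00/4060.00 = 36.38 in.

X̄ = 27.34 in, Ȳ = 36.38 in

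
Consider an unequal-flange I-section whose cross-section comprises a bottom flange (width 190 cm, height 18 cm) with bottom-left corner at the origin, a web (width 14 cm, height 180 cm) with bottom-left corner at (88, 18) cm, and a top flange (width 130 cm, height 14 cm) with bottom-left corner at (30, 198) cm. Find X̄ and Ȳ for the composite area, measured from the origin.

Part | A | x̄ᵢ | ȳᵢ | A·x̄ᵢ | A·ȳᵢ
bottom flange | 3420.00 | 95.00 | 9.00 | 324900.00 | 30780.00
web | 2520.00 | 95.00 | 108.00 | 239400.00 | 272160.00
top flange | 1820.00 | 95.00 | 205.00 | 172900.00 | 373100.00
Σ | 7760.00 |  |  | 737200.00 | 676040.00
X̄ = 737200.00 / 7760.00 = 95.00 cm
Ȳ = 676040.00 / 7760.00 = 87.12 cm

X̄ = 95.00 cm, Ȳ = 87.12 cm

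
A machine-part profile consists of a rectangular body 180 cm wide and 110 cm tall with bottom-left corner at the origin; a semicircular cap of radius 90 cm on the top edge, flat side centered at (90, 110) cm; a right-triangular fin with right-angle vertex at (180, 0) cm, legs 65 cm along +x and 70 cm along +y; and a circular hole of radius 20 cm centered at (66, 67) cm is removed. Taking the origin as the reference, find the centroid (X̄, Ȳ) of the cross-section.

X̄ = 98.47 cm, Ȳ = 87.76 cm

Part | A | x̄ᵢ | ȳᵢ | A·x̄ᵢ | A·ȳᵢ
rectangular body | 19800.00 | 90.00 | 55.00 | 1782000.00 | 1089000.00
semicircular top | 12723.45 | 90.00 | 148.20 | 1145110.52 | 1885579.53
triangular fin | 2275.00 | 201.67 | 23.33 | 458791.67 | 53083.33
hole | -1256.64 | 66.00 | 67.00 | -82938.05 | -84194.68
Σ | 33541.81 |  |  | 3302964.14 | 2943468.18
X̄ = 3302964.14 / 33541.81 = 98.47 cm
Ȳ = 2943468.18 / 33541.81 = 87.76 cm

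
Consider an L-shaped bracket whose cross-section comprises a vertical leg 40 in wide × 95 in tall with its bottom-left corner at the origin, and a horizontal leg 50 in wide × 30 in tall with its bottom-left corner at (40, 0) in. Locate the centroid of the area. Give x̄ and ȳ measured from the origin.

x̄ = 32.74 in, ȳ = 38.30 in

vertical leg: A = 40 × 95 = 3800.00, centroid at (20.00, 47.50).
horizontal leg: A = 50 × 30 = 1500.00, centroid at (65.00, 15.00).
ΣA = 5300.00 in², ΣAx̄ = 173500.00 in³, ΣAȳ = 203000.00 in³.
x̄ = 173500.00/5300.00 = 32.74 in; ȳ = 203000.00/5300.00 = 38.30 in.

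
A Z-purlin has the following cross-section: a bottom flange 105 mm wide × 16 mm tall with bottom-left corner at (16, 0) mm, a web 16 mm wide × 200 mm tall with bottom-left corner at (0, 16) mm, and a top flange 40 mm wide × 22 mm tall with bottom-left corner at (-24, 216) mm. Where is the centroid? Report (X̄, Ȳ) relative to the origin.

X̄ = 23.81 mm, Ȳ = 101.46 mm

Part | A | x̄ᵢ | ȳᵢ | A·x̄ᵢ | A·ȳᵢ
bottom flange | 1680.00 | 68.50 | 8.00 | 115080.00 | 13440.00
web | 3200.00 | 8.00 | 116.00 | 25600.00 | 371200.00
top flange | 880.00 | -4.00 | 227.00 | -3520.00 | 199760.00
Σ | 5760.00 |  |  | 137160.00 | 584400.00
X̄ = 137160.00 / 5760.00 = 23.81 mm
Ȳ = 584400.00 / 5760.00 = 101.46 mm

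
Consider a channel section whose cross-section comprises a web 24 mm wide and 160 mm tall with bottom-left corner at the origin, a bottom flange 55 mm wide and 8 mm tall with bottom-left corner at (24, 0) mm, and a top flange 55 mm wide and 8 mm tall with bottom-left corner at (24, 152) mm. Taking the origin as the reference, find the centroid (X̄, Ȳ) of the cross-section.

X̄ = 19.36 mm, Ȳ = 80.00 mm

web: A = 24 × 160 = 3840.00, centroid at (12.00, 80.00).
bottom flange: A = 55 × 8 = 440.00, centroid at (51.50, 4.00).
top flange: A = 55 × 8 = 440.00, centroid at (51.50, 156.00).
ΣA = 4720.00 mm², ΣAX̄ = 91400.00 mm³, ΣAȲ = 377600.00 mm³.
X̄ = 91400.00/4720.00 = 19.36 mm; Ȳ = 377600.00/4720.00 = 80.00 mm.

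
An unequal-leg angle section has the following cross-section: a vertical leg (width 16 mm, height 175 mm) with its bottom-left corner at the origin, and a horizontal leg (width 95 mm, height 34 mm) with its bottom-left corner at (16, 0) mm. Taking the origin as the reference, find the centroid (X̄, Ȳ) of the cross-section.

X̄ = 37.73 mm, Ȳ = 49.74 mm

Part | A | x̄ᵢ | ȳᵢ | A·x̄ᵢ | A·ȳᵢ
vertical leg | 2800.00 | 8.00 | 87.50 | 22400.00 | 245000.00
horizontal leg | 3230.00 | 63.50 | 17.00 | 205105.00 | 54910.00
Σ | 6030.00 |  |  | 227505.00 | 299910.00
X̄ = 227505.00 / 6030.00 = 37.73 mm
Ȳ = 299910.00 / 6030.00 = 49.74 mm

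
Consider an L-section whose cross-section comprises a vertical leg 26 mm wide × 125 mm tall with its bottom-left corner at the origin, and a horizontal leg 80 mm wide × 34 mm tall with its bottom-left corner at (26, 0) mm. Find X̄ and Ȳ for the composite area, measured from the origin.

vertical leg: A = 26 × 125 = 3250.00, centroid at (13.00, 62.50).
horizontal leg: A = 80 × 34 = 2720.00, centroid at (66.00, 17.00).
ΣA = 5970.00 mm², ΣAX̄ = 221770.00 mm³, ΣAȲ = 249365.00 mm³.
X̄ = 221770.00/5970.00 = 37.15 mm; Ȳ = 249365.00/5970.00 = 41.77 mm.

X̄ = 37.15 mm, Ȳ = 41.77 mm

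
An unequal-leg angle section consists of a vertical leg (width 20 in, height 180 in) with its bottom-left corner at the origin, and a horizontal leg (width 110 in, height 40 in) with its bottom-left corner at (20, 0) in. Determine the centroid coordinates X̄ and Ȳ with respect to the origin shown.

vertical leg: A = 20 × 180 = 3600.00, centroid at (10.00, 90.00).
horizontal leg: A = 110 × 40 = 4400.00, centroid at (75.00, 20.00).
ΣA = 8000.00 in²
ΣAX̄ = (3600.00)(10.00) + (4400.00)(75.00) = 366000.00 in³
ΣAȲ = (3600.00)(90.00) + (4400.00)(20.00) = 412000.00 in³
X̄ = 366000.00 / 8000.00 = 45.75 in
Ȳ = 412000.00 / 8000.00 = 51.50 in

X̄ = 45.75 in, Ȳ = 51.50 in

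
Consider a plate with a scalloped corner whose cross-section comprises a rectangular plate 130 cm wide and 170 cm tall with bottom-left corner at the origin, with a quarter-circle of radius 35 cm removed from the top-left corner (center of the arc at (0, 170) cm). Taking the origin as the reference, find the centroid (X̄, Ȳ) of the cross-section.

plate: A = 130 × 170 = 22100.00, centroid at (65.00, 85.00).
removed quarter-circle: A = −¼π·35² = -962.11, centroid at (14.85, 155.15).
ΣA = 21137.89 cm², ΣAX̄ = 1422208.33 cm³, ΣAȲ = 1729232.50 cm³.
X̄ = 1422208.33/21137.89 = 67.28 cm; Ȳ = 1729232.50/21137.89 = 81.81 cm.

X̄ = 67.28 cm, Ȳ = 81.81 cm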